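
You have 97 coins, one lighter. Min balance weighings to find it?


Each weighing has 3 outcomes (left heavy / balance / right heavy), so k weighings distinguish at most 3^k cases; splitting into three near-equal groups achieves this.
Need 3^k ≥ 97: 3^4 = 81 < 97 ≤ 3^5 = 243
k = ⌈log₃(97)⌉ = 5

5


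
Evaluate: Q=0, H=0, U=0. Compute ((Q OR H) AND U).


Q OR H = 0|0 = 0
0 AND 0 = 0

0


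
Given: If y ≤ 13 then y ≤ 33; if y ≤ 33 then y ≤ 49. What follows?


Hypothetical syllogism: P → Q, Q → R ⊢ P → R
Premise 1: y ≤ 13 → y ≤ 33
Premise 2: y ≤ 33 → y ≤ 49
Chain the implications: the middle term (y ≤ 33) links the two.
Conclusion: If y ≤ 13, then y ≤ 49.

If y ≤ 13, then y ≤ 49.


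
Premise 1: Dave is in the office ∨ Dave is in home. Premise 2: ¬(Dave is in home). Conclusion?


Disjunctive syllogism: P ∨ Q, ¬P ⊢ Q
Disjunction: Dave is in the office ∨ Dave is in home
We know it is not the case that Dave is in home.
By disjunctive syllogism, the other disjunct must be true.

Dave is in the office


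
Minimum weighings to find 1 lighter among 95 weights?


Each weighing has 3 outcomes (left heavy / balance / right heavy), so k weighings distinguish at most 3^k cases; splitting into three near-equal groups achieves this.
Need 3^k ≥ 95: 3^4 = 81 < 95 ≤ 3^5 = 243
k = ⌈log₃(95)⌉ = 5

5


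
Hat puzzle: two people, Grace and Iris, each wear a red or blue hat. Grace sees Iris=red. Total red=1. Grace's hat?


Total red = 1, Iris = red
Red accounted for: 1
Remaining for Grace: 0
Grace's hat is blue.

blue


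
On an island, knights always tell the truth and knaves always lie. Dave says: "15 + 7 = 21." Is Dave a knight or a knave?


Statement: "15 + 7 = 21."
Actual: 15 + 7 = 22
Claimed: 21
Statement is FALSE → Dave lies → Knave

Knave


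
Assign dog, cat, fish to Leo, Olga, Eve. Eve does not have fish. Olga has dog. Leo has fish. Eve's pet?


From clues:
  Olga → dog
  Leo → fish
By elimination, Eve gets the remaining.

cat


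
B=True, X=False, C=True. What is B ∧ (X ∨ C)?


B = True, X = False, C = True
Expression: B ∧ (X ∨ C)
Step 1: X ∨ C = False OR True = True
Step 2: B ∧ (True) = True AND True = True

True


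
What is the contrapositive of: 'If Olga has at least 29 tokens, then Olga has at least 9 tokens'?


Original: If Olga has at least 29 tokens, then Olga has at least 9 tokens
Contrapositive: If ¬Q, then ¬P
Negate Q: not (Olga has at least 9 tokens)
Negate P: not (Olga has at least 29 tokens)

If not (Olga has at least 9 tokens), then not (Olga has at least 29 tokens).


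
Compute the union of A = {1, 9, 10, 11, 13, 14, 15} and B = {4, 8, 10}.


A = {1, 9, 10, 11, 13, 14, 15}
B = {4, 8, 10}
Operation: union
All elements combined: 1, 4, 8, 9, 10, 11, 13, 14, 15

{1, 4, 8, 9, 10, 11, 13, 14, 15}


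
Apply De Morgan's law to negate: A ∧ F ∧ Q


De Morgan's law: ¬(P ∧ Q ∧ R) ≡ ¬P ∨ ¬Q ∨ ¬R
¬(A ∧ F ∧ Q) = ¬A ∨ ¬F ∨ ¬Q

¬A ∨ ¬F ∨ ¬Q


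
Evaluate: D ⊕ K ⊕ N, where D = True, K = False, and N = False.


D = True, K = False, N = False
Step 1: D ⊕ K = True XOR False = True
Step 2: True ⊕ N = True XOR False = True
XOR is true when an odd number of operands are true.

True


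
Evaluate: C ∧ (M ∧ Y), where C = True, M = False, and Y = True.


C = True, M = False, Y = True
Step 1: M ∧ Y = False AND True = False
Step 2: C ∧ False = True AND False = False
AND is true only when ALL operands are true.

False


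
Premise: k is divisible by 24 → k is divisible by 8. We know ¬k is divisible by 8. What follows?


Modus tollens: P → Q, ¬Q ⊢ ¬P
P: k is divisible by 24
Q: k is divisible by 8
We have P → Q and Q is false.
By modus tollens, P must be false.

It is not the case that k is divisible by 24


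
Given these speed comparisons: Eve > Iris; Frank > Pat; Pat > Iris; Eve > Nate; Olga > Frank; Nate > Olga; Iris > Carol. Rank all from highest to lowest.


Constraints: Eve > Iris; Frank > Pat; Pat > Iris; Eve > Nate; Olga > Frank; Nate > Olga; Iris > Carol
Method: at each step, the next-highest is the one remaining person who never appears on the smaller side of a constraint between remaining people.
  Step 1: remaining {Iris, Carol, Nate, Pat, Eve, Olga, Frank}; on the smaller side: {Iris, Carol, Nate, Pat, Olga, Frank} → Eve is next (Eve > Iris; Eve > Nate).
  Step 2: remaining {Iris, Carol, Nate, Pat, Olga, Frank}; on the smaller side: {Iris, Carol, Pat, Olga, Frank} → Nate is next (Nate > Olga).
  Step 3: remaining {Iris, Carol, Pat, Olga, Frank}; on the smaller side: {Iris, Carol, Pat, Frank} → Olga is next (Olga > Frank).
  Step 4: remaining {Iris, Carol, Pat, Frank}; on the smaller side: {Iris, Carol, Pat} → Frank is next (Frank > Pat).
  Step 5: remaining {Iris, Carol, Pat}; on the smaller side: {Iris, Carol} → Pat is next (Pat > Iris).
  Step 6: remaining {Iris, Carol}; on the smaller side: {Carol} → Iris is next (Iris > Carol).
  Step 7: only Carol remains → lowest.
Final ranking (highest to lowest):

Eve > Nate > Olga > Frank > Pat > Iris > Carol


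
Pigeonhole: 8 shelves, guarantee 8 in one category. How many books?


Pigeonhole: to guarantee k in one of n categories, need (k-1)×n + 1.
k = 8, n = 8
Minimum = (8-1) × 8 + 1 = 7 × 8 + 1

57


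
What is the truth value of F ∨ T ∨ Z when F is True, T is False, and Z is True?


F = True, T = False, Z = True
Step 1: F ∨ T = True OR False = True
Step 2: True ∨ Z = True OR True = True
OR is true when at least one operand is true.

True


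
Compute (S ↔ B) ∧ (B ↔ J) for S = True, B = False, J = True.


S = True, B = False, J = True
Step 1: S ↔ B is true when S and B have the same value. Result: False
Step 2: B ↔ J is true when B and J have the same value. Result: False
Step 3: False ∧ False = False

False


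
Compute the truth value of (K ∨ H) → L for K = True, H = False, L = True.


K = True, H = False, L = True
Step 1: K ∨ H = True OR False = True
Step 2: (True) → L: false only when antecedent=True and L=False.
Result: True

True


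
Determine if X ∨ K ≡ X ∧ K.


Expression 1: X ∨ K
Expression 2: X ∧ K
Truth table (X K | Expr1 Expr2):
  T T |   T     T
  T F |   T     F   ← differ
  F T |   T     F   ← differ
  F F |   F     F
Counterexample: X=T, K=F gives Expr1 = T but Expr2 = F, so the expressions are NOT logically equivalent.

No


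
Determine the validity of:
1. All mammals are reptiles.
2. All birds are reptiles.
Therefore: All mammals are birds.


Premise 1: All mammals are reptiles.
Premise 2: All birds are reptiles.
Conclusion: All mammals are birds.
Fallacy: undistributed middle. reptiles is predicate in both.
Counterexample: mammals and birds could be disjoint subsets of reptiles.

Invalid


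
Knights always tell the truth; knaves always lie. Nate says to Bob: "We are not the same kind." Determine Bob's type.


Nate says: "We are not the same kind."
Case 1: Nate is a Knight (truth-teller)
  Statement is true → they ARE different → Bob is a Knave
Case 2: Nate is a Knave (liar)
  Statement is false → they are NOT different → Bob is a Knave
In both cases, Bob is a Knave.

Knave


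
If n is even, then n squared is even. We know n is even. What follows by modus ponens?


Modus ponens: P → Q, P ⊢ Q
P: n is even
Q: n squared is even
We have P → Q and P is true.
By modus ponens, Q must be true.

n squared is even


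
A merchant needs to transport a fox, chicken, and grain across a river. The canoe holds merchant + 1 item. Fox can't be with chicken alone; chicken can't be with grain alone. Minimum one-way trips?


1. merchant+chicken → 2. merchant ← 3. merchant+fox → 4. merchant+chicken ← 5. merchant+grain → 6. merchant ← 7. merchant+chicken →
Minimum trips = 7

7


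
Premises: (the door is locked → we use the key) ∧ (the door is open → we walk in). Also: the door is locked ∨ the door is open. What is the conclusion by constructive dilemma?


Constructive dilemma: (P → Q) ∧ (R → S), P ∨ R ⊢ Q ∨ S
Premise 1: the door is locked → we use the key
Premise 2: the door is open → we walk in
Premise 3: the door is locked ∨ the door is open
Case 1: Assuming the door is locked, then by Premise 1, we use the key.
Case 2: Assuming the door is open, then by Premise 2, we walk in.
Since one of the door is locked or the door is open must hold, we get we use the key or we walk in.

We use the key or we walk in.


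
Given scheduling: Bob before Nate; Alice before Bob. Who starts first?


Constraints: Bob before Nate; Alice before Bob
The first task can have nothing scheduled before it, so it must never appear on the right of a 'before'.
Tasks appearing after some 'before': Nate, Bob.
The only task not in that list is Alice → it is first.

Alice


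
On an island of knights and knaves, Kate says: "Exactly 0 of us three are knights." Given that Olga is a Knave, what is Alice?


Kate claims exactly 0 knights among Kate, Olga, Alice.
Given: Olga is a Knave.

Case 1: Kate is a Knight (tells truth)
  Then exactly 0 of the three are knights.
  Counting Kate, Olga: 1 knight(s) so far. Need -1 more → impossible.
Case 2: Kate is a Knave (lies)
  Then the count is NOT 0.
  If Alice = Knave, count = 0 = 0 → claim would be true, contradicts lie.
  If Alice = Knight, count = 1 ≠ 0 → lie confirmed ✓

Alice is a Knight.

Knight


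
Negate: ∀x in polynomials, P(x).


Original: ∀x P(x)
Rule: ¬∀→∃, ¬∃→∀, negate predicate.
Negation: ∃x ¬P(x)

∃x ¬P(x)


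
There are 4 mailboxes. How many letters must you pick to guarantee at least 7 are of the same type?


Pigeonhole: to guarantee k in one of n categories, need (k-1)×n + 1.
k = 7, n = 4
Minimum = (7-1) × 4 + 1 = 6 × 4 + 1

25


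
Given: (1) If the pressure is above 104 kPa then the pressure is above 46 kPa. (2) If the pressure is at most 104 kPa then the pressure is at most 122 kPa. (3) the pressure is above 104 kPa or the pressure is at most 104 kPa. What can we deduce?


Constructive dilemma: (P → Q) ∧ (R → S), P ∨ R ⊢ Q ∨ S
Premise 1: the pressure is above 104 kPa → the pressure is above 46 kPa
Premise 2: the pressure is at most 104 kPa → the pressure is at most 122 kPa
Premise 3: the pressure is above 104 kPa ∨ the pressure is at most 104 kPa
Case 1: Assuming the pressure is above 104 kPa, then by Premise 1, the pressure is above 46 kPa.
Case 2: Assuming the pressure is at most 104 kPa, then by Premise 2, the pressure is at most 122 kPa.
Since one of the pressure is above 104 kPa or the pressure is at most 104 kPa must hold, we get the pressure is above 46 kPa or the pressure is at most 122 kPa.

The pressure is above 46 kPa or the pressure is at most 122 kPa.


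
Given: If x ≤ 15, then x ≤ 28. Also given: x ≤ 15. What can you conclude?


Modus ponens: P → Q, P ⊢ Q
P: x ≤ 15
Q: x ≤ 28
We have P → Q and P is true.
By modus ponens, Q must be true.

x ≤ 28


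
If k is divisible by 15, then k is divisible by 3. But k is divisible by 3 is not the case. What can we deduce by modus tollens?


Modus tollens: P → Q, ¬Q ⊢ ¬P
P: k is divisible by 15
Q: k is divisible by 3
We have P → Q and Q is false.
By modus tollens, P must be false.

It is not the case that k is divisible by 15


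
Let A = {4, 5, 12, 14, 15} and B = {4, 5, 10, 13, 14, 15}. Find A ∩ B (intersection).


A = {4, 5, 12, 14, 15}
B = {4, 5, 10, 13, 14, 15}
Operation: intersection
Elements in both: 4, 5, 14, 15

{4, 5, 14, 15}


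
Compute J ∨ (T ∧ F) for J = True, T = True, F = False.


J = True, T = True, F = False
Step 1: T ∧ F = True AND False = False
Step 2: J ∨ False = True OR False = True
AND evaluated first (higher precedence); then OR applied.

True


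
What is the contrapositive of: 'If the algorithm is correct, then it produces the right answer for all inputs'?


Original: If the algorithm is correct, then it produces the right answer for all inputs
Contrapositive: If ¬Q, then ¬P
Negate Q: not (it produces the right answer for all inputs)
Negate P: not (the algorithm is correct)

If not (it produces the right answer for all inputs), then not (the algorithm is correct).


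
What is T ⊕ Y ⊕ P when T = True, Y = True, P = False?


T = True, Y = True, P = False
Step 1: T ⊕ Y = True XOR True = False
Step 2: False ⊕ P = False XOR False = False
XOR is true when an odd number of operands are true.

False


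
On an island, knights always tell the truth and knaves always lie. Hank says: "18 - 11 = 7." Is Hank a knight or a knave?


Statement: "18 - 11 = 7."
Actual: 18 - 11 = 7
Claimed: 7
Statement is TRUE → Hank tells the truth → Knight

Knight


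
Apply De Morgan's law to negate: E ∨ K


De Morgan's law: ¬(P ∨ Q) ≡ ¬P ∧ ¬Q
¬(E ∨ K) = ¬E ∧ ¬K

¬E ∧ ¬K


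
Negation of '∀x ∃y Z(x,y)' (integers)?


Original: ∀x ∃y Z(x,y)
Rule: ¬∀→∃, ¬∃→∀, negate predicate.
Negation: ∃x ∀y ¬Z(x,y)

∃x ∀y ¬Z(x,y)


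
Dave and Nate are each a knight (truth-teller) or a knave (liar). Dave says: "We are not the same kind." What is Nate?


Dave says: "We are not the same kind."
Case 1: Dave is a Knight (truth-teller)
  Statement is true → they ARE different → Nate is a Knave
Case 2: Dave is a Knave (liar)
  Statement is false → they are NOT different → Nate is a Knave
In both cases, Nate is a Knave.

Knave


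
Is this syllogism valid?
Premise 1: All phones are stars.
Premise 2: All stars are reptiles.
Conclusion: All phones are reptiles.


Premise 1: All phones are stars.
Premise 2: All stars are reptiles.
Conclusion: All phones are reptiles.
Barbara syllogism (AAA-1): All A are B, All B are C → All A are C.
Middle term (stars) distributed in premise 2.

Valid


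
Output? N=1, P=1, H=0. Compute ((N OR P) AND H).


N OR P = 1|1 = 1
1 AND 0 = 0

0


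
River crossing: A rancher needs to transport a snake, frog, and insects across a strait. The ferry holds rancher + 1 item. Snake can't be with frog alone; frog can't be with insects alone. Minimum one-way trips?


1. rancher+frog → 2. rancher ← 3. rancher+snake → 4. rancher+frog ← 5. rancher+insects → 6. rancher ← 7. rancher+frog →
Minimum trips = 7

7


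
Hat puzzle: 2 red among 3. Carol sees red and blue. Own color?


Total red = 2, seen red = 1
Own red = 2 - 1 = 1
Carol's hat is red.

red


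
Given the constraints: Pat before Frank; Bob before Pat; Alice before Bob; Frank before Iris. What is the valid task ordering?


Constraints: Pat before Frank; Bob before Pat; Alice before Bob; Frank before Iris
Method: repeatedly schedule the remaining task that has no remaining task required before it.
  Step 1: remaining {Alice, Pat, Frank, Iris, Bob}; every task except Alice still has a predecessor pending → schedule Alice.
  Step 2: remaining {Pat, Frank, Iris, Bob}; every task except Bob still has a predecessor pending → schedule Bob.
  Step 3: remaining {Pat, Frank, Iris}; every task except Pat still has a predecessor pending → schedule Pat.
  Step 4: remaining {Frank, Iris}; every task except Frank still has a predecessor pending → schedule Frank.
  Step 5: only Iris remains → schedule Iris.
Resulting order:

Alice → Bob → Pat → Frank → Iris


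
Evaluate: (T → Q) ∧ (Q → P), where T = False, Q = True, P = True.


T = False, Q = True, P = True
Step 1: T → Q is false only when T=True and Q=False. Result: True
Step 2: Q → P is false only when Q=True and P=False. Result: True
Step 3: True ∧ True = True

True


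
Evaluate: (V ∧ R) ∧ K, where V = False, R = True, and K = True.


V = False, R = True, K = True
Step 1: V ∧ R = False AND True = False
Step 2: False ∧ K = False AND True = False
AND is true only when ALL operands are true.

False


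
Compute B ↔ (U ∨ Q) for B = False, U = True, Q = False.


B = False, U = True, Q = False
Step 1: U ∨ Q = True OR False = True
Step 2: B ↔ (True): true when both sides have same truth value.
Result: False ↔ True = False

False


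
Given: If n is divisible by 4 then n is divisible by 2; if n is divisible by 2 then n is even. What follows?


Hypothetical syllogism: P → Q, Q → R ⊢ P → R
Premise 1: n is divisible by 4 → n is divisible by 2
Premise 2: n is divisible by 2 → n is even
Chain the implications: the middle term (n is divisible by 2) links the two.
Conclusion: If n is divisible by 4, then n is even.

If n is divisible by 4, then n is even.


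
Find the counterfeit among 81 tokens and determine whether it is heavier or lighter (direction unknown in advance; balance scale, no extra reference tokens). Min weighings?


Let n = 81. 162 possibilities (n tokens × lighter/heavier); each weighing has 3 outcomes.
Bound for k weighings: say the first weighing puts j tokens on each pan. If it tips, the 2j weighed tokens remain suspects (each with a known direction) and k-1 weighings give 3^(k-1) outcomes; 3^(k-1) is odd, so 2j ≤ 3^(k-1) - 1. If it balances, the n - 2j unweighed tokens remain with direction unknown: 2(n - 2j) ≤ 3^(k-1) - 1 by the same parity argument. Adding, n ≤ (3^(k-1) - 1) + (3^(k-1) - 1)/2 = (3^k - 3)/2, and the classical three-group strategy achieves this (3 tokens in 2 weighings, 12 in 3, 39 in 4, 120 in 5).
So we need the smallest k with (3^k - 3)/2 ≥ 81.
k = 4: (3^4 - 3)/2 = 39 < 81 ✗
k = 5: (3^5 - 3)/2 = 120 ≥ 81 ✓

5


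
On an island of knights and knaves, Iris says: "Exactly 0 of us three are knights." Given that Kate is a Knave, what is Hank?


Iris claims exactly 0 knights among Iris, Kate, Hank.
Given: Kate is a Knave.

Case 1: Iris is a Knight (tells truth)
  Then exactly 0 of the three are knights.
  Counting Iris, Kate: 1 knight(s) so far. Need -1 more → impossible.
Case 2: Iris is a Knave (lies)
  Then the count is NOT 0.
  If Hank = Knave, count = 0 = 0 → claim would be true, contradicts lie.
  If Hank = Knight, count = 1 ≠ 0 → lie confirmed ✓

Hank is a Knight.

Knight


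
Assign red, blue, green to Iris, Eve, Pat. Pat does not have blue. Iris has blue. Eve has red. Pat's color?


From clues:
  Eve → red
  Iris → blue
By elimination, Pat gets the remaining.

green


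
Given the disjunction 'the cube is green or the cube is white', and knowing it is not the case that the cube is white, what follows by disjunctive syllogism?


Disjunctive syllogism: P ∨ Q, ¬P ⊢ Q
Disjunction: the cube is green ∨ the cube is white
We know it is not the case that the cube is white.
By disjunctive syllogism, the other disjunct must be true.

The cube is green


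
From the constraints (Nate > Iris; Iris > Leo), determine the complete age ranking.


Constraints: Nate > Iris; Iris > Leo
Method: at each step, the next-highest is the one remaining person who never appears on the smaller side of a constraint between remaining people.
  Step 1: remaining {Leo, Nate, Iris}; on the smaller side: {Leo, Iris} → Nate is next (Nate > Iris).
  Step 2: remaining {Leo, Iris}; on the smaller side: {Leo} → Iris is next (Iris > Leo).
  Step 3: only Leo remains → lowest.
Final ranking (highest to lowest):

Nate > Iris > Leo


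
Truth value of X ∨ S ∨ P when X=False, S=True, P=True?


X = False, S = True, P = True
Expression: X ∨ S ∨ P
Step 1: X ∨ S = False OR True = True
Step 2: (True) ∨ P = True OR True = True

True


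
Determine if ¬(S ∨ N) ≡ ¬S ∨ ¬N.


Expression 1: ¬(S ∨ N)
Expression 2: ¬S ∨ ¬N
Truth table (S N | Expr1 Expr2):
  T T |   F     F
  T F |   F     T   ← differ
  F T |   F     T   ← differ
  F F |   T     T
Counterexample: S=T, N=F gives Expr1 = F but Expr2 = T, so the expressions are NOT logically equivalent.

No


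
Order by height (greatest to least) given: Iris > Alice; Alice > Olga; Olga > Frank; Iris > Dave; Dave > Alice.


Constraints: Iris > Alice; Alice > Olga; Olga > Frank; Iris > Dave; Dave > Alice
Method: at each step, the next-highest is the one remaining person who never appears on the smaller side of a constraint between remaining people.
  Step 1: remaining {Olga, Iris, Dave, Frank, Alice}; on the smaller side: {Olga, Dave, Frank, Alice} → Iris is next (Iris > Alice; Iris > Dave).
  Step 2: remaining {Olga, Dave, Frank, Alice}; on the smaller side: {Olga, Frank, Alice} → Dave is next (Dave > Alice).
  Step 3: remaining {Olga, Frank, Alice}; on the smaller side: {Olga, Frank} → Alice is next (Alice > Olga).
  Step 4: remaining {Olga, Frank}; on the smaller side: {Frank} → Olga is next (Olga > Frank).
  Step 5: only Frank remains → lowest.
Final ranking (highest to lowest):

Iris > Dave > Alice > Olga > Frank


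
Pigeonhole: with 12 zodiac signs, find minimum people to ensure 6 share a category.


Pigeonhole: to guarantee k in one of n categories, need (k-1)×n + 1.
k = 6, n = 12
Minimum = (6-1) × 12 + 1 = 5 × 12 + 1

61


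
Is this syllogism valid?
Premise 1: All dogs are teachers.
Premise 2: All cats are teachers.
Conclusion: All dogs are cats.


Premise 1: All dogs are teachers.
Premise 2: All cats are teachers.
Conclusion: All dogs are cats.
Fallacy: undistributed middle. teachers is predicate in both.
Counterexample: dogs and cats could be disjoint subsets of teachers.

Invalid


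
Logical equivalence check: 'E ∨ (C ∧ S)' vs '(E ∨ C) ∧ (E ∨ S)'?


Expression 1: E ∨ (C ∧ S)
Expression 2: (E ∨ C) ∧ (E ∨ S)
Truth table (E C S | Expr1 Expr2):
  T T T |   T     T
  T T F |   T     T
  T F T |   T     T
  T F F |   T     T
  F T T |   T     T
  F T F |   F     F
  F F T |   F     F
  F F F |   F     F
All 8 rows agree, so the expressions are logically equivalent.

Yes


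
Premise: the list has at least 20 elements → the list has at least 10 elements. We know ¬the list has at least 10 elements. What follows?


Modus tollens: P → Q, ¬Q ⊢ ¬P
P: the list has at least 20 elements
Q: the list has at least 10 elements
We have P → Q and Q is false.
By modus tollens, P must be false.

It is not the case that the list has at least 20 elements


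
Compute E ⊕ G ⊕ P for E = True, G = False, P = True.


E = True, G = False, P = True
Step 1: E ⊕ G = True XOR False = True
Step 2: True ⊕ P = True XOR True = False
XOR is true when an odd number of operands are true.

False


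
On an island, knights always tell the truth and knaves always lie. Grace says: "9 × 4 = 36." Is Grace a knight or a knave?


Statement: "9 × 4 = 36."
Actual: 9 × 4 = 36
Claimed: 36
Statement is TRUE → Grace tells the truth → Knight

Knight


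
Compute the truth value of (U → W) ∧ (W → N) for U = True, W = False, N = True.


U = True, W = False, N = True
Step 1: U → W is false only when U=True and W=False. Result: False
Step 2: W → N is false only when W=True and N=False. Result: True
Step 3: False ∧ True = False

False


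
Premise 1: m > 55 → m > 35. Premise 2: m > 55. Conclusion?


Modus ponens: P → Q, P ⊢ Q
P: m > 55
Q: m > 35
We have P → Q and P is true.
By modus ponens, Q must be true.

m > 35


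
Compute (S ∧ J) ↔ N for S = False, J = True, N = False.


S = False, J = True, N = False
Step 1: S ∧ J = False AND True = False
Step 2: (False) ↔ N: true when both sides have same truth value.
Result: False ↔ False = True

True


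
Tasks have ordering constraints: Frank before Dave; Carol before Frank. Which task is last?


Constraints: Frank before Dave; Carol before Frank
The last task can have nothing scheduled after it, so it must never appear on the left of a 'before'.
Tasks appearing before some other task: Frank, Carol.
The only task not in that list is Dave → it is last.

Dave


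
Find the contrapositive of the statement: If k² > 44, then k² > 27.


Original: If k² > 44, then k² > 27
Contrapositive: If ¬Q, then ¬P
Negate Q: not (k² > 27)
Negate P: not (k² > 44)

If not (k² > 27), then not (k² > 44).


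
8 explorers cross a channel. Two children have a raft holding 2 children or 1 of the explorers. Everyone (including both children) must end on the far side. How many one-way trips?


Per crossing of one of the explorers: children→, one←, one of the explorers→, one← = 4 trips
8 × 4 = 32, + 1 final children→ = 33
Minimum trips = 33

33


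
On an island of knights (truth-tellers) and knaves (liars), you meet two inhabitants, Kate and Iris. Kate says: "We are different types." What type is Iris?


Kate says: "We are different types."
Case 1: Kate is a Knight (truth-teller)
  Statement is true → they ARE different → Iris is a Knave
Case 2: Kate is a Knave (liar)
  Statement is false → they are NOT different → Iris is a Knave
In both cases, Iris is a Knave.

Knave


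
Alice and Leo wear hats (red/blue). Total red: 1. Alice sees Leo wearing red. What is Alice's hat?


Total red = 1, Leo = red
Red accounted for: 1
Remaining for Alice: 0
Alice's hat is blue.

blue


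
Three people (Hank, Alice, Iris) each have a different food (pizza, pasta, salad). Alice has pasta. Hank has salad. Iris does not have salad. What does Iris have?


From clues:
  Hank → salad
  Alice → pasta
By elimination, Iris gets the remaining.

pizza


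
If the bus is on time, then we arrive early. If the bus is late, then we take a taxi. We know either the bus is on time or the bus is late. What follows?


Constructive dilemma: (P → Q) ∧ (R → S), P ∨ R ⊢ Q ∨ S
Premise 1: the bus is on time → we arrive early
Premise 2: the bus is late → we take a taxi
Premise 3: the bus is on time ∨ the bus is late
Case 1: Assuming the bus is on time, then by Premise 1, we arrive early.
Case 2: Assuming the bus is late, then by Premise 2, we take a taxi.
Since one of the bus is on time or the bus is late must hold, we get we arrive early or we take a taxi.

We arrive early or we take a taxi.


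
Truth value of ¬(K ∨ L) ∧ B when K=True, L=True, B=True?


K = True, L = True, B = True
Expression: ¬(K ∨ L) ∧ B
Step 1: K ∨ L = True OR True = True
Step 2: ¬(K ∨ L) = NOT True = False
Step 3: (False) ∧ B = False AND True = False

False


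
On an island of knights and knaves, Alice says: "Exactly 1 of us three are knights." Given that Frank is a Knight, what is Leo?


Alice claims exactly 1 knights among Alice, Frank, Leo.
Given: Frank is a Knight.

Case 1: Alice is a Knight (tells truth)
  Then exactly 1 of the three are knights.
  Counting Alice, Frank: 2 knight(s) so far. Need -1 more → impossible.
Case 2: Alice is a Knave (lies)
  Then the count is NOT 1.
  If Leo = Knave, count = 1 = 1 → claim would be true, contradicts lie.
  If Leo = Knight, count = 2 ≠ 1 → lie confirmed ✓

Leo is a Knight.

Knight


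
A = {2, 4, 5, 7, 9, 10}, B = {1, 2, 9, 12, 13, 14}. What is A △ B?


A = {2, 4, 5, 7, 9, 10}
B = {1, 2, 9, 12, 13, 14}
Operation: symmetric difference
In A only: [4, 5, 7, 10], in B only: [1, 12, 13, 14]

{1, 4, 5, 7, 10, 12, 13, 14}


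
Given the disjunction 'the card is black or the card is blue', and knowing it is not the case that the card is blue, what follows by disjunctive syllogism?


Disjunctive syllogism: P ∨ Q, ¬P ⊢ Q
Disjunction: the card is black ∨ the card is blue
We know it is not the case that the card is blue.
By disjunctive syllogism, the other disjunct must be true.

The card is black


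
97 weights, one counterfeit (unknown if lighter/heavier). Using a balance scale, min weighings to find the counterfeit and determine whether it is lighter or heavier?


Let n = 97. 194 possibilities (n weights × lighter/heavier); each weighing has 3 outcomes.
Bound for k weighings: say the first weighing puts j weights on each pan. If it tips, the 2j weighed weights remain suspects (each with a known direction) and k-1 weighings give 3^(k-1) outcomes; 3^(k-1) is odd, so 2j ≤ 3^(k-1) - 1. If it balances, the n - 2j unweighed weights remain with direction unknown: 2(n - 2j) ≤ 3^(k-1) - 1 by the same parity argument. Adding, n ≤ (3^(k-1) - 1) + (3^(k-1) - 1)/2 = (3^k - 3)/2, and the classical three-group strategy achieves this (3 weights in 2 weighings, 12 in 3, 39 in 4, 120 in 5).
So we need the smallest k with (3^k - 3)/2 ≥ 97.
k = 4: (3^4 - 3)/2 = 39 < 97 ✗
k = 5: (3^5 - 3)/2 = 120 ≥ 97 ✓

5


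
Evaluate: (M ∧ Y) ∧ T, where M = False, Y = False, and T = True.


M = False, Y = False, T = True
Step 1: M ∧ Y = False AND False = False
Step 2: False ∧ T = False AND True = False
AND is true only when ALL operands are true.

False


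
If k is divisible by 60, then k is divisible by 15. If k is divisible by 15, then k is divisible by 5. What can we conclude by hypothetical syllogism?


Hypothetical syllogism: P → Q, Q → R ⊢ P → R
Premise 1: k is divisible by 60 → k is divisible by 15
Premise 2: k is divisible by 15 → k is divisible by 5
Chain the implications: the middle term (k is divisible by 15) links the two.
Conclusion: If k is divisible by 60, then k is divisible by 5.

If k is divisible by 60, then k is divisible by 5.


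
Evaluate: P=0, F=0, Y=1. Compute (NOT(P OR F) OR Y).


P OR F = 0
NOT(0) = 1
1 OR 1 = 1

1


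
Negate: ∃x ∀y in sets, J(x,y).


Original: ∃x ∀y J(x,y)
Rule: ¬∀→∃, ¬∃→∀, negate predicate.
Negation: ∀x ∃y ¬J(x,y)

∀x ∃y ¬J(x,y)


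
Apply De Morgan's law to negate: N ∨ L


De Morgan's law: ¬(P ∨ Q) ≡ ¬P ∧ ¬Q
¬(N ∨ L) = ¬N ∧ ¬L

¬N ∧ ¬L


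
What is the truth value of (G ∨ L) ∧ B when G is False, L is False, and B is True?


G = False, L = False, B = True
Step 1: G ∨ L = False OR False = False
Step 2: False ∧ B = False AND True = False
OR is true when at least one operand is true; AND requires both.

False


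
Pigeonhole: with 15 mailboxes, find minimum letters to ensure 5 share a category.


Pigeonhole: to guarantee k in one of n categories, need (k-1)×n + 1.
k = 5, n = 15
Minimum = (5-1) × 15 + 1 = 4 × 15 + 1

61


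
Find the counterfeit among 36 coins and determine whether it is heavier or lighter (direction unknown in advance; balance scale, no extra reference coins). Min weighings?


Let n = 36. 72 possibilities (n coins × lighter/heavier); each weighing has 3 outcomes.
Bound for k weighings: say the first weighing puts j coins on each pan. If it tips, the 2j weighed coins remain suspects (each with a known direction) and k-1 weighings give 3^(k-1) outcomes; 3^(k-1) is odd, so 2j ≤ 3^(k-1) - 1. If it balances, the n - 2j unweighed coins remain with direction unknown: 2(n - 2j) ≤ 3^(k-1) - 1 by the same parity argument. Adding, n ≤ (3^(k-1) - 1) + (3^(k-1) - 1)/2 = (3^k - 3)/2, and the classical three-group strategy achieves this (3 coins in 2 weighings, 12 in 3, 39 in 4, 120 in 5).
So we need the smallest k with (3^k - 3)/2 ≥ 36.
k = 3: (3^3 - 3)/2 = 12 < 36 ✗
k = 4: (3^4 - 3)/2 = 39 ≥ 36 ✓

4


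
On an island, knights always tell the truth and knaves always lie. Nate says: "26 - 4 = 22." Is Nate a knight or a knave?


Statement: "26 - 4 = 22."
Actual: 26 - 4 = 22
Claimed: 22
Statement is TRUE → Nate tells the truth → Knight

Knight


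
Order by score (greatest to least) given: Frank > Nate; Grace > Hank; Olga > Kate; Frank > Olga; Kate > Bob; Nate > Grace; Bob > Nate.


Constraints: Frank > Nate; Grace > Hank; Olga > Kate; Frank > Olga; Kate > Bob; Nate > Grace; Bob > Nate
Method: at each step, the next-highest is the one remaining person who never appears on the smaller side of a constraint between remaining people.
  Step 1: remaining {Hank, Nate, Frank, Kate, Olga, Bob, Grace}; on the smaller side: {Hank, Nate, Kate, Olga, Bob, Grace} → Frank is next (Frank > Nate; Frank > Olga).
  Step 2: remaining {Hank, Nate, Kate, Olga, Bob, Grace}; on the smaller side: {Hank, Nate, Kate, Bob, Grace} → Olga is next (Olga > Kate).
  Step 3: remaining {Hank, Nate, Kate, Bob, Grace}; on the smaller side: {Hank, Nate, Bob, Grace} → Kate is next (Kate > Bob).
  Step 4: remaining {Hank, Nate, Bob, Grace}; on the smaller side: {Hank, Nate, Grace} → Bob is next (Bob > Nate).
  Step 5: remaining {Hank, Nate, Grace}; on the smaller side: {Hank, Grace} → Nate is next (Nate > Grace).
  Step 6: remaining {Hank, Grace}; on the smaller side: {Hank} → Grace is next (Grace > Hank).
  Step 7: only Hank remains → lowest.
Final ranking (highest to lowest):

Frank > Olga > Kate > Bob > Nate > Grace > Hank


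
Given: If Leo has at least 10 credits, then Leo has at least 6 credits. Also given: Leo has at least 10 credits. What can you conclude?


Modus ponens: P → Q, P ⊢ Q
P: Leo has at least 10 credits
Q: Leo has at least 6 credits
We have P → Q and P is true.
By modus ponens, Q must be true.

Leo has at least 6 credits


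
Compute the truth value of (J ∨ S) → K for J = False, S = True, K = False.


J = False, S = True, K = False
Step 1: J ∨ S = False OR True = True
Step 2: (True) → K: false only when antecedent=True and K=False.
Result: False

False


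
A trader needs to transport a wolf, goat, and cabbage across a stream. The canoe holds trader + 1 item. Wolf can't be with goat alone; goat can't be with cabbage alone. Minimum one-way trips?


1. trader+goat → 2. trader ← 3. trader+wolf → 4. trader+goat ← 5. trader+cabbage → 6. trader ← 7. trader+goat →
Minimum trips = 7

7


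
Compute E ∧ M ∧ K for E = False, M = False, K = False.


E = False, M = False, K = False
Step 1: E ∧ M = False AND False = False
Step 2: (False) ∧ K = (False) AND False = False
AND is true only when ALL operands are true.

False


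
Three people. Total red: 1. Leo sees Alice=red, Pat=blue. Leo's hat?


Total red = 1, seen red = 1
Own red = 1 - 1 = 0
Leo's hat is blue.

blue


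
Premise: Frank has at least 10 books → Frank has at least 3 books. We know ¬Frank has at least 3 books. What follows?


Modus tollens: P → Q, ¬Q ⊢ ¬P
P: Frank has at least 10 books
Q: Frank has at least 3 books
We have P → Q and Q is false.
By modus tollens, P must be false.

It is not the case that Frank has at least 10 books


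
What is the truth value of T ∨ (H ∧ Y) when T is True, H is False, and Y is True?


T = True, H = False, Y = True
Step 1: H ∧ Y = False AND True = False
Step 2: T ∨ False = True OR False = True
AND evaluated first (higher precedence); then OR applied.

True


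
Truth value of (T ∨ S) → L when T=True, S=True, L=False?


T = True, S = True, L = False
Expression: (T ∨ S) → L
Step 1: T ∨ S = True OR True = True
Step 2: (True) → L = True → False (false only if antecedent True and consequent False) = False

False


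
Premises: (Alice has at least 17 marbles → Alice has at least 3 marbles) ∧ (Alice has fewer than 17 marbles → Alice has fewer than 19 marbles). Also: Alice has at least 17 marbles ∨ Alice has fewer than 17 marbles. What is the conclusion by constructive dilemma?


Constructive dilemma: (P → Q) ∧ (R → S), P ∨ R ⊢ Q ∨ S
Premise 1: Alice has at least 17 marbles → Alice has at least 3 marbles
Premise 2: Alice has fewer than 17 marbles → Alice has fewer than 19 marbles
Premise 3: Alice has at least 17 marbles ∨ Alice has fewer than 17 marbles
Case 1: Assuming Alice has at least 17 marbles, then by Premise 1, Alice has at least 3 marbles.
Case 2: Assuming Alice has fewer than 17 marbles, then by Premise 2, Alice has fewer than 19 marbles.
Since one of Alice has at least 17 marbles or Alice has fewer than 17 marbles must hold, we get Alice has at least 3 marbles or Alice has fewer than 19 marbles.

Alice has at least 3 marbles or Alice has fewer than 19 marbles.


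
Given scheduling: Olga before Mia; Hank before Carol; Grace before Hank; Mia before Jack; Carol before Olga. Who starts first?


Constraints: Olga before Mia; Hank before Carol; Grace before Hank; Mia before Jack; Carol before Olga
The first task can have nothing scheduled before it, so it must never appear on the right of a 'before'.
Tasks appearing after some 'before': Mia, Carol, Hank, Jack, Olga.
The only task not in that list is Grace → it is first.

Grace


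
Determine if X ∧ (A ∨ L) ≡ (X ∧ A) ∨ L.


Expression 1: X ∧ (A ∨ L)
Expression 2: (X ∧ A) ∨ L
Truth table (X A L | Expr1 Expr2):
  T T T |   T     T
  T T F |   T     T
  T F T |   T     T
  T F F |   F     F
  F T T |   F     T   ← differ
  F T F |   F     F
  F F T |   F     T   ← differ
  F F F |   F     F
Counterexample: X=F, A=T, L=T gives Expr1 = F but Expr2 = T, so the expressions are NOT logically equivalent.

No


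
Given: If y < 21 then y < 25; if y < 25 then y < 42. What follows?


Hypothetical syllogism: P → Q, Q → R ⊢ P → R
Premise 1: y < 21 → y < 25
Premise 2: y < 25 → y < 42
Chain the implications: the middle term (y < 25) links the two.
Conclusion: If y < 21, then y < 42.

If y < 21, then y < 42.


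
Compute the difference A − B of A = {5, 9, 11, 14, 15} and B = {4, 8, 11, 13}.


A = {5, 9, 11, 14, 15}
B = {4, 8, 11, 13}
Operation: difference A − B
In A but not B: 5, 9, 14, 15

{5, 9, 14, 15}


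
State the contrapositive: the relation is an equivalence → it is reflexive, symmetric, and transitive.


Original: If the relation is an equivalence, then it is reflexive, symmetric, and transitive
Contrapositive: If ¬Q, then ¬P
Negate Q: not (it is reflexive, symmetric, and transitive)
Negate P: not (the relation is an equivalence)

If not (it is reflexive, symmetric, and transitive), then not (the relation is an equivalence).


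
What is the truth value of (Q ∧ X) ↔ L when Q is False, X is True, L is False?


Q = False, X = True, L = False
Step 1: Q ∧ X = False AND True = False
Step 2: (False) ↔ L: true when both sides have same truth value.
Result: False ↔ False = True

True


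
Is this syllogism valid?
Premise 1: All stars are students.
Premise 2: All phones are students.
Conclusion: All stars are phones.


Premise 1: All stars are students.
Premise 2: All phones are students.
Conclusion: All stars are phones.
Fallacy: undistributed middle. students is predicate in both.
Counterexample: stars and phones could be disjoint subsets of students.

Invalid


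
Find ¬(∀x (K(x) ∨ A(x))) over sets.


Original: ∀x (K(x) ∨ A(x))
Rule: ¬∀→∃, ¬∃→∀, negate predicate.
Negation: ∃x (¬K(x) ∧ ¬A(x))

∃x (¬K(x) ∧ ¬A(x))


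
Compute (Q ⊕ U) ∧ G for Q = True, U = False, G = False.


Q = True, U = False, G = False
Step 1: Q ⊕ U = True XOR False = True
Step 2: True ∧ G = True AND False = False
XOR true when exactly one of Q,U is true; then AND with G.

False


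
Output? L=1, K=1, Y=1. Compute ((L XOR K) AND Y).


L XOR K = 1^1 = 0
0 AND 1 = 0

0


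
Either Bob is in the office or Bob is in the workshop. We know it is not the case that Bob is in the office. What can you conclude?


Disjunctive syllogism: P ∨ Q, ¬P ⊢ Q
Disjunction: Bob is in the office ∨ Bob is in the workshop
We know it is not the case that Bob is in the office.
By disjunctive syllogism, the other disjunct must be true.

Bob is in the workshop


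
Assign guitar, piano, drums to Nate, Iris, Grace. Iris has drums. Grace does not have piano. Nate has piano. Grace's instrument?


From clues:
  Nate → piano
  Iris → drums
By elimination, Grace gets the remaining.

guitar


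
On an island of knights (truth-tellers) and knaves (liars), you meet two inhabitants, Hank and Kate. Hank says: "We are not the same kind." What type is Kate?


Hank says: "We are not the same kind."
Case 1: Hank is a Knight (truth-teller)
  Statement is true → they ARE different → Kate is a Knave
Case 2: Hank is a Knave (liar)
  Statement is false → they are NOT different → Kate is a Knave
In both cases, Kate is a Knave.

Knave
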